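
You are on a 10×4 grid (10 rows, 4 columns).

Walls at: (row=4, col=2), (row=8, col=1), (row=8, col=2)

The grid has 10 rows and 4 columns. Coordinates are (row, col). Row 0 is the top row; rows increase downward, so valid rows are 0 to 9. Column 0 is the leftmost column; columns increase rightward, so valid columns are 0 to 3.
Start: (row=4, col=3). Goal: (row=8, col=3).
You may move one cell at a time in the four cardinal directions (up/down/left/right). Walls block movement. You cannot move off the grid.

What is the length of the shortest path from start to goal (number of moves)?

BFS from (row=4, col=3) until reaching (row=8, col=3):
  Distance 0: (row=4, col=3)
  Distance 1: (row=3, col=3), (row=5, col=3)
  Distance 2: (row=2, col=3), (row=3, col=2), (row=5, col=2), (row=6, col=3)
  Distance 3: (row=1, col=3), (row=2, col=2), (row=3, col=1), (row=5, col=1), (row=6, col=2), (row=7, col=3)
  Distance 4: (row=0, col=3), (row=1, col=2), (row=2, col=1), (row=3, col=0), (row=4, col=1), (row=5, col=0), (row=6, col=1), (row=7, col=2), (row=8, col=3)  <- goal reached here
One shortest path (4 moves): (row=4, col=3) -> (row=5, col=3) -> (row=6, col=3) -> (row=7, col=3) -> (row=8, col=3)

Answer: Shortest path length: 4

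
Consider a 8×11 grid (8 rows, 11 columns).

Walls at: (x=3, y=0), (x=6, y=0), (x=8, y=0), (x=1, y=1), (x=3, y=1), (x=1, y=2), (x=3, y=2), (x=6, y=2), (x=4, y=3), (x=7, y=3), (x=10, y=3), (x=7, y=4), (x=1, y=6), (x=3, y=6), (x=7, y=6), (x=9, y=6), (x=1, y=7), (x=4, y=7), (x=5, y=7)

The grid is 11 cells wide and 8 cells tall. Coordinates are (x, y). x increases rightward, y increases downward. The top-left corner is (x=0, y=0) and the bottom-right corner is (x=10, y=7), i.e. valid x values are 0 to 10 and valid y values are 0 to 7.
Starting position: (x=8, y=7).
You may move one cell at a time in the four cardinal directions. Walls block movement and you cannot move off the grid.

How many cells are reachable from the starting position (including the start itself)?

BFS flood-fill from (x=8, y=7):
  Distance 0: (x=8, y=7)
  Distance 1: (x=8, y=6), (x=7, y=7), (x=9, y=7)
  Distance 2: (x=8, y=5), (x=6, y=7), (x=10, y=7)
  Distance 3: (x=8, y=4), (x=7, y=5), (x=9, y=5), (x=6, y=6), (x=10, y=6)
  Distance 4: (x=8, y=3), (x=9, y=4), (x=6, y=5), (x=10, y=5), (x=5, y=6)
  Distance 5: (x=8, y=2), (x=9, y=3), (x=6, y=4), (x=10, y=4), (x=5, y=5), (x=4, y=6)
  Distance 6: (x=8, y=1), (x=7, y=2), (x=9, y=2), (x=6, y=3), (x=5, y=4), (x=4, y=5)
  Distance 7: (x=7, y=1), (x=9, y=1), (x=10, y=2), (x=5, y=3), (x=4, y=4), (x=3, y=5)
  Distance 8: (x=7, y=0), (x=9, y=0), (x=6, y=1), (x=10, y=1), (x=5, y=2), (x=3, y=4), (x=2, y=5)
  Distance 9: (x=10, y=0), (x=5, y=1), (x=4, y=2), (x=3, y=3), (x=2, y=4), (x=1, y=5), (x=2, y=6)
  Distance 10: (x=5, y=0), (x=4, y=1), (x=2, y=3), (x=1, y=4), (x=0, y=5), (x=2, y=7)
  Distance 11: (x=4, y=0), (x=2, y=2), (x=1, y=3), (x=0, y=4), (x=0, y=6), (x=3, y=7)
  Distance 12: (x=2, y=1), (x=0, y=3), (x=0, y=7)
  Distance 13: (x=2, y=0), (x=0, y=2)
  Distance 14: (x=1, y=0), (x=0, y=1)
  Distance 15: (x=0, y=0)
Total reachable: 69 (grid has 69 open cells total)

Answer: Reachable cells: 69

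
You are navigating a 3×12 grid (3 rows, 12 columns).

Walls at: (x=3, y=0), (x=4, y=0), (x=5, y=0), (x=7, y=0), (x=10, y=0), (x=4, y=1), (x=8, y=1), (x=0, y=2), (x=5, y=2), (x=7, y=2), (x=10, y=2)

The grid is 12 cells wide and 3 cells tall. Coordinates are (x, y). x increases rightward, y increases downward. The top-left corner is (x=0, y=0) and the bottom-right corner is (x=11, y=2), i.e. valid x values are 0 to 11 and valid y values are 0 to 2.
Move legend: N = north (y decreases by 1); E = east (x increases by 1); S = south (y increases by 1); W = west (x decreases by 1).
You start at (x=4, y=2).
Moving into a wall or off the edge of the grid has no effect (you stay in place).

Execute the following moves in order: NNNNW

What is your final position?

Answer: Final position: (x=3, y=2)

Derivation:
Start: (x=4, y=2)
  [×4]N (north): blocked, stay at (x=4, y=2)
  W (west): (x=4, y=2) -> (x=3, y=2)
Final: (x=3, y=2)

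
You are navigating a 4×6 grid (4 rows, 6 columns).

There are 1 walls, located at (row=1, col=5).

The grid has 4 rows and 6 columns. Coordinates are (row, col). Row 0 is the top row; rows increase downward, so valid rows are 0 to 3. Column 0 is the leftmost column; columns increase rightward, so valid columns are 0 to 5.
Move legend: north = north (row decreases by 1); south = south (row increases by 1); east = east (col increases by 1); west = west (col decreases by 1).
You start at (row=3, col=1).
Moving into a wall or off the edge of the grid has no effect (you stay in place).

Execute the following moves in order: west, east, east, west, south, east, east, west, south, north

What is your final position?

Answer: Final position: (row=2, col=2)

Derivation:
Start: (row=3, col=1)
  west (west): (row=3, col=1) -> (row=3, col=0)
  east (east): (row=3, col=0) -> (row=3, col=1)
  east (east): (row=3, col=1) -> (row=3, col=2)
  west (west): (row=3, col=2) -> (row=3, col=1)
  south (south): blocked, stay at (row=3, col=1)
  east (east): (row=3, col=1) -> (row=3, col=2)
  east (east): (row=3, col=2) -> (row=3, col=3)
  west (west): (row=3, col=3) -> (row=3, col=2)
  south (south): blocked, stay at (row=3, col=2)
  north (north): (row=3, col=2) -> (row=2, col=2)
Final: (row=2, col=2)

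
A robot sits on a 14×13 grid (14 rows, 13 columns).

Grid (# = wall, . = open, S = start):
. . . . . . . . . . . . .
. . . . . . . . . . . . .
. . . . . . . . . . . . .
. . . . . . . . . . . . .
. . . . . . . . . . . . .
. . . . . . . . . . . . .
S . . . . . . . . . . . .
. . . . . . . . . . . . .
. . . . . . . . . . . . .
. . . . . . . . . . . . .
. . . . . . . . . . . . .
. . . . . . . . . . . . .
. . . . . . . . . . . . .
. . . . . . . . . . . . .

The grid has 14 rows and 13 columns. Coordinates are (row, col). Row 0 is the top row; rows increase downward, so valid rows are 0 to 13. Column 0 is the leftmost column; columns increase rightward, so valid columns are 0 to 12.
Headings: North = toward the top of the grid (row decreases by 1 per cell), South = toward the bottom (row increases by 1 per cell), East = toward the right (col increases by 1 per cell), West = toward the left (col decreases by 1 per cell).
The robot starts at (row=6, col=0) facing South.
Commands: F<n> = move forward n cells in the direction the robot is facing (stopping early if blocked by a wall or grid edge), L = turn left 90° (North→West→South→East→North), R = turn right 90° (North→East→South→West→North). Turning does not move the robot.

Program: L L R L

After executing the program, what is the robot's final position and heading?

Start: (row=6, col=0), facing South
  L: turn left, now facing East
  L: turn left, now facing North
  R: turn right, now facing East
  L: turn left, now facing North
Final: (row=6, col=0), facing North

Answer: Final position: (row=6, col=0), facing North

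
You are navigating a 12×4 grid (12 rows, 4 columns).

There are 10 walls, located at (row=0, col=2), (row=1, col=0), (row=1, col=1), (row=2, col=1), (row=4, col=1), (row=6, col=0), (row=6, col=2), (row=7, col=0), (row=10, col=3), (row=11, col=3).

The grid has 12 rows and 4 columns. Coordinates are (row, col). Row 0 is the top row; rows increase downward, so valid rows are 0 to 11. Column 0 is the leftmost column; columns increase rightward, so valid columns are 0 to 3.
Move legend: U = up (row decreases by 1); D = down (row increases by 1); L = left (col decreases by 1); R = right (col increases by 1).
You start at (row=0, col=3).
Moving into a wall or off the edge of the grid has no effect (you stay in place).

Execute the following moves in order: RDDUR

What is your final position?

Start: (row=0, col=3)
  R (right): blocked, stay at (row=0, col=3)
  D (down): (row=0, col=3) -> (row=1, col=3)
  D (down): (row=1, col=3) -> (row=2, col=3)
  U (up): (row=2, col=3) -> (row=1, col=3)
  R (right): blocked, stay at (row=1, col=3)
Final: (row=1, col=3)

Answer: Final position: (row=1, col=3)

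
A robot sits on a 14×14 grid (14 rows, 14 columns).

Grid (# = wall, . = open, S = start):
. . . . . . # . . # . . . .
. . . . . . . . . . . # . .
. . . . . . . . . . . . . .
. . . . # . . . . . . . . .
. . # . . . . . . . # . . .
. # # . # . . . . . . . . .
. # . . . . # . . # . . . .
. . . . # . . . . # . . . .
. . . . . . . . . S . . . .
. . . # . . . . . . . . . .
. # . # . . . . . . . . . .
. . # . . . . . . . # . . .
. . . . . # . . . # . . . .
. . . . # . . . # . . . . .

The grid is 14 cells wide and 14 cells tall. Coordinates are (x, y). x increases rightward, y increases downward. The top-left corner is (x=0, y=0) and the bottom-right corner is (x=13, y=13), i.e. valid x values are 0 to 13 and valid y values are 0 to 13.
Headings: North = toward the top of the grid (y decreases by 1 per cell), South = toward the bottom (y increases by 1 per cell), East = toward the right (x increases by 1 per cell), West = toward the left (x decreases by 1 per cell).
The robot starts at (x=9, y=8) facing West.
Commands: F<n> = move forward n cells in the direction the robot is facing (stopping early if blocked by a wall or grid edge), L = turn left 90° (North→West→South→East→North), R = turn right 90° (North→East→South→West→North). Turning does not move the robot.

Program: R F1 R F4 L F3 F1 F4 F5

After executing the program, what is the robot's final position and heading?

Start: (x=9, y=8), facing West
  R: turn right, now facing North
  F1: move forward 0/1 (blocked), now at (x=9, y=8)
  R: turn right, now facing East
  F4: move forward 4, now at (x=13, y=8)
  L: turn left, now facing North
  F3: move forward 3, now at (x=13, y=5)
  F1: move forward 1, now at (x=13, y=4)
  F4: move forward 4, now at (x=13, y=0)
  F5: move forward 0/5 (blocked), now at (x=13, y=0)
Final: (x=13, y=0), facing North

Answer: Final position: (x=13, y=0), facing North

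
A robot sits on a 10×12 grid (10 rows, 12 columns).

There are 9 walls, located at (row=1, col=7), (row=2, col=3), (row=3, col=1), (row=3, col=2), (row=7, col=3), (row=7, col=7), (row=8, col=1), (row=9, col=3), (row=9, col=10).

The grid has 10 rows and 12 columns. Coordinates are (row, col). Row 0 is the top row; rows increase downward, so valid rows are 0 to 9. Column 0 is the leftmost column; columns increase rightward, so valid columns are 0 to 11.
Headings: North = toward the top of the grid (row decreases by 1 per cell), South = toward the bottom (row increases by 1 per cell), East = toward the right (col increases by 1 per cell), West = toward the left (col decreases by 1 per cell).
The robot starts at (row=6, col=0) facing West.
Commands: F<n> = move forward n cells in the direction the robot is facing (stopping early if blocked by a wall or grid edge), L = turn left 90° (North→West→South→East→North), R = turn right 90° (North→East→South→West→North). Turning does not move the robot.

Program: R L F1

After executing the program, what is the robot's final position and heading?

Answer: Final position: (row=6, col=0), facing West

Derivation:
Start: (row=6, col=0), facing West
  R: turn right, now facing North
  L: turn left, now facing West
  F1: move forward 0/1 (blocked), now at (row=6, col=0)
Final: (row=6, col=0), facing West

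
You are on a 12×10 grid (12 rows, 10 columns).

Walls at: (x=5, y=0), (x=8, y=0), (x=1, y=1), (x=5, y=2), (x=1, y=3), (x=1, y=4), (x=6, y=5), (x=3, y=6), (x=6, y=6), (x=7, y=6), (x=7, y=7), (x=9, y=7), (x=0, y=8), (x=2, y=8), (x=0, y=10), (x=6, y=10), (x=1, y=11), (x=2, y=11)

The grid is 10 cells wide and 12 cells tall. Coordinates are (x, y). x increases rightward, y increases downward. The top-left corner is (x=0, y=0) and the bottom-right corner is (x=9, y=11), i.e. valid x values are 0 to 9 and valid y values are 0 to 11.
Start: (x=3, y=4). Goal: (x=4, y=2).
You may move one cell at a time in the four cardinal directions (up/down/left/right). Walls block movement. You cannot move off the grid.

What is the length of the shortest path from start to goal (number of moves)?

BFS from (x=3, y=4) until reaching (x=4, y=2):
  Distance 0: (x=3, y=4)
  Distance 1: (x=3, y=3), (x=2, y=4), (x=4, y=4), (x=3, y=5)
  Distance 2: (x=3, y=2), (x=2, y=3), (x=4, y=3), (x=5, y=4), (x=2, y=5), (x=4, y=5)
  Distance 3: (x=3, y=1), (x=2, y=2), (x=4, y=2), (x=5, y=3), (x=6, y=4), (x=1, y=5), (x=5, y=5), (x=2, y=6), (x=4, y=6)  <- goal reached here
One shortest path (3 moves): (x=3, y=4) -> (x=4, y=4) -> (x=4, y=3) -> (x=4, y=2)

Answer: Shortest path length: 3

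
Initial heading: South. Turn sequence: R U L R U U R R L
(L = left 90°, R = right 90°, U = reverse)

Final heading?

Start: South
  R (right (90° clockwise)) -> West
  U (U-turn (180°)) -> East
  L (left (90° counter-clockwise)) -> North
  R (right (90° clockwise)) -> East
  U (U-turn (180°)) -> West
  U (U-turn (180°)) -> East
  R (right (90° clockwise)) -> South
  R (right (90° clockwise)) -> West
  L (left (90° counter-clockwise)) -> South
Final: South

Answer: Final heading: South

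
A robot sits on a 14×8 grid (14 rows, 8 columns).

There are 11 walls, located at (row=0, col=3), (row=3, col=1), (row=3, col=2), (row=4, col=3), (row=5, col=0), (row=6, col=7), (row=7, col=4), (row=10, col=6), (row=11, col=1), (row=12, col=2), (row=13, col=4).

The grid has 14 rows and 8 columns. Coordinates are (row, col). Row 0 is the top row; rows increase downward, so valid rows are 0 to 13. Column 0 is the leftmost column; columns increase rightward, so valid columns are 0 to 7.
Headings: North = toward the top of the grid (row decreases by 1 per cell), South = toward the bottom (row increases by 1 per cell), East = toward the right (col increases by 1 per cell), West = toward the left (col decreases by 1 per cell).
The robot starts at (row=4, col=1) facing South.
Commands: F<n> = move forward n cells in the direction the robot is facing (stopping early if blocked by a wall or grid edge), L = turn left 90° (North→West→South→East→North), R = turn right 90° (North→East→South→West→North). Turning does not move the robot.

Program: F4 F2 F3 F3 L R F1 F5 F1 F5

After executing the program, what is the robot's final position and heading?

Answer: Final position: (row=10, col=1), facing South

Derivation:
Start: (row=4, col=1), facing South
  F4: move forward 4, now at (row=8, col=1)
  F2: move forward 2, now at (row=10, col=1)
  F3: move forward 0/3 (blocked), now at (row=10, col=1)
  F3: move forward 0/3 (blocked), now at (row=10, col=1)
  L: turn left, now facing East
  R: turn right, now facing South
  F1: move forward 0/1 (blocked), now at (row=10, col=1)
  F5: move forward 0/5 (blocked), now at (row=10, col=1)
  F1: move forward 0/1 (blocked), now at (row=10, col=1)
  F5: move forward 0/5 (blocked), now at (row=10, col=1)
Final: (row=10, col=1), facing South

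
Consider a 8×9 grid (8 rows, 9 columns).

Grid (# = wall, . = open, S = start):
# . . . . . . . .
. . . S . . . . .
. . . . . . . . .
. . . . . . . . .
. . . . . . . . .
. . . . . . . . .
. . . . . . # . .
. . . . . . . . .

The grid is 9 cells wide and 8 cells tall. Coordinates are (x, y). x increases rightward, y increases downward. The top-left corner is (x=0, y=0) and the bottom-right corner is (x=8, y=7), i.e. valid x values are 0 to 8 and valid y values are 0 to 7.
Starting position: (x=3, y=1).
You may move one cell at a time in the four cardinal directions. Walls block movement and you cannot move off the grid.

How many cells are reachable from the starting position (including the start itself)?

BFS flood-fill from (x=3, y=1):
  Distance 0: (x=3, y=1)
  Distance 1: (x=3, y=0), (x=2, y=1), (x=4, y=1), (x=3, y=2)
  Distance 2: (x=2, y=0), (x=4, y=0), (x=1, y=1), (x=5, y=1), (x=2, y=2), (x=4, y=2), (x=3, y=3)
  Distance 3: (x=1, y=0), (x=5, y=0), (x=0, y=1), (x=6, y=1), (x=1, y=2), (x=5, y=2), (x=2, y=3), (x=4, y=3), (x=3, y=4)
  Distance 4: (x=6, y=0), (x=7, y=1), (x=0, y=2), (x=6, y=2), (x=1, y=3), (x=5, y=3), (x=2, y=4), (x=4, y=4), (x=3, y=5)
  Distance 5: (x=7, y=0), (x=8, y=1), (x=7, y=2), (x=0, y=3), (x=6, y=3), (x=1, y=4), (x=5, y=4), (x=2, y=5), (x=4, y=5), (x=3, y=6)
  Distance 6: (x=8, y=0), (x=8, y=2), (x=7, y=3), (x=0, y=4), (x=6, y=4), (x=1, y=5), (x=5, y=5), (x=2, y=6), (x=4, y=6), (x=3, y=7)
  Distance 7: (x=8, y=3), (x=7, y=4), (x=0, y=5), (x=6, y=5), (x=1, y=6), (x=5, y=6), (x=2, y=7), (x=4, y=7)
  Distance 8: (x=8, y=4), (x=7, y=5), (x=0, y=6), (x=1, y=7), (x=5, y=7)
  Distance 9: (x=8, y=5), (x=7, y=6), (x=0, y=7), (x=6, y=7)
  Distance 10: (x=8, y=6), (x=7, y=7)
  Distance 11: (x=8, y=7)
Total reachable: 70 (grid has 70 open cells total)

Answer: Reachable cells: 70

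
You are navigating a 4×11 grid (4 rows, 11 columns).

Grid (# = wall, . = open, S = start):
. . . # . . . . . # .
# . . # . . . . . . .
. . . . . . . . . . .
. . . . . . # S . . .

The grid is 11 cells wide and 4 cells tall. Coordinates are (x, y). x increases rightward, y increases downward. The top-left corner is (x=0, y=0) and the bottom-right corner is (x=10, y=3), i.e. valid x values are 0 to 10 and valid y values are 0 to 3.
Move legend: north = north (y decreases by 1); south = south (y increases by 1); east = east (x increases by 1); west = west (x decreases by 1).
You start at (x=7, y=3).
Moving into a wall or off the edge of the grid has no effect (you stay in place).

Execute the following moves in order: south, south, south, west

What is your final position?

Answer: Final position: (x=7, y=3)

Derivation:
Start: (x=7, y=3)
  [×3]south (south): blocked, stay at (x=7, y=3)
  west (west): blocked, stay at (x=7, y=3)
Final: (x=7, y=3)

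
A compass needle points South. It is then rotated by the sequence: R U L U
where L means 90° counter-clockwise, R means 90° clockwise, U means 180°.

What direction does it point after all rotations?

Start: South
  R (right (90° clockwise)) -> West
  U (U-turn (180°)) -> East
  L (left (90° counter-clockwise)) -> North
  U (U-turn (180°)) -> South
Final: South

Answer: Final heading: South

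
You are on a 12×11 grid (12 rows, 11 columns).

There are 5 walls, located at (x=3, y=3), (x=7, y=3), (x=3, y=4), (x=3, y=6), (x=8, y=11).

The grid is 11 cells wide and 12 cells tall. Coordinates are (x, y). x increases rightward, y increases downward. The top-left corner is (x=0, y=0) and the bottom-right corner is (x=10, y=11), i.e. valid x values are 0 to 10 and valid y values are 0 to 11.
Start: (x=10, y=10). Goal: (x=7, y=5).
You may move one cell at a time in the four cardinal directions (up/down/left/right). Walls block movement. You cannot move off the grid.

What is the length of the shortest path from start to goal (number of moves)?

BFS from (x=10, y=10) until reaching (x=7, y=5):
  Distance 0: (x=10, y=10)
  Distance 1: (x=10, y=9), (x=9, y=10), (x=10, y=11)
  Distance 2: (x=10, y=8), (x=9, y=9), (x=8, y=10), (x=9, y=11)
  Distance 3: (x=10, y=7), (x=9, y=8), (x=8, y=9), (x=7, y=10)
  Distance 4: (x=10, y=6), (x=9, y=7), (x=8, y=8), (x=7, y=9), (x=6, y=10), (x=7, y=11)
  Distance 5: (x=10, y=5), (x=9, y=6), (x=8, y=7), (x=7, y=8), (x=6, y=9), (x=5, y=10), (x=6, y=11)
  Distance 6: (x=10, y=4), (x=9, y=5), (x=8, y=6), (x=7, y=7), (x=6, y=8), (x=5, y=9), (x=4, y=10), (x=5, y=11)
  Distance 7: (x=10, y=3), (x=9, y=4), (x=8, y=5), (x=7, y=6), (x=6, y=7), (x=5, y=8), (x=4, y=9), (x=3, y=10), (x=4, y=11)
  Distance 8: (x=10, y=2), (x=9, y=3), (x=8, y=4), (x=7, y=5), (x=6, y=6), (x=5, y=7), (x=4, y=8), (x=3, y=9), (x=2, y=10), (x=3, y=11)  <- goal reached here
One shortest path (8 moves): (x=10, y=10) -> (x=9, y=10) -> (x=8, y=10) -> (x=7, y=10) -> (x=7, y=9) -> (x=7, y=8) -> (x=7, y=7) -> (x=7, y=6) -> (x=7, y=5)

Answer: Shortest path length: 8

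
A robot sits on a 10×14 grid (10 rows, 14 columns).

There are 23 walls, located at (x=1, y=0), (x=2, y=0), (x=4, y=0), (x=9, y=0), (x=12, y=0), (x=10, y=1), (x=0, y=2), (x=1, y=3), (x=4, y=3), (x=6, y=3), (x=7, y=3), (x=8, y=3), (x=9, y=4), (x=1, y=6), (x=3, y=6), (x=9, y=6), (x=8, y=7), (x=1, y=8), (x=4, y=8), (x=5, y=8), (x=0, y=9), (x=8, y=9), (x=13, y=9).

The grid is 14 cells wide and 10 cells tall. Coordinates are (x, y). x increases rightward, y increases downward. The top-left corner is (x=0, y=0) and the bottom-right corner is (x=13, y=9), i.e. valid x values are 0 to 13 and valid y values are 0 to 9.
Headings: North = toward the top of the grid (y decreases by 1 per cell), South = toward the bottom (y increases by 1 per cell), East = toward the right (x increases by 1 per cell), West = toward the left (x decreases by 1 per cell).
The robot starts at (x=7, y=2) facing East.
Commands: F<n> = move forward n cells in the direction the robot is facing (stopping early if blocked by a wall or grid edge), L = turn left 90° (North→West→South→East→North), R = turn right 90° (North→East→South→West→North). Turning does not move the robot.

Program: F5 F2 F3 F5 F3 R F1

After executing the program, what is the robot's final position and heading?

Answer: Final position: (x=13, y=3), facing South

Derivation:
Start: (x=7, y=2), facing East
  F5: move forward 5, now at (x=12, y=2)
  F2: move forward 1/2 (blocked), now at (x=13, y=2)
  F3: move forward 0/3 (blocked), now at (x=13, y=2)
  F5: move forward 0/5 (blocked), now at (x=13, y=2)
  F3: move forward 0/3 (blocked), now at (x=13, y=2)
  R: turn right, now facing South
  F1: move forward 1, now at (x=13, y=3)
Final: (x=13, y=3), facing South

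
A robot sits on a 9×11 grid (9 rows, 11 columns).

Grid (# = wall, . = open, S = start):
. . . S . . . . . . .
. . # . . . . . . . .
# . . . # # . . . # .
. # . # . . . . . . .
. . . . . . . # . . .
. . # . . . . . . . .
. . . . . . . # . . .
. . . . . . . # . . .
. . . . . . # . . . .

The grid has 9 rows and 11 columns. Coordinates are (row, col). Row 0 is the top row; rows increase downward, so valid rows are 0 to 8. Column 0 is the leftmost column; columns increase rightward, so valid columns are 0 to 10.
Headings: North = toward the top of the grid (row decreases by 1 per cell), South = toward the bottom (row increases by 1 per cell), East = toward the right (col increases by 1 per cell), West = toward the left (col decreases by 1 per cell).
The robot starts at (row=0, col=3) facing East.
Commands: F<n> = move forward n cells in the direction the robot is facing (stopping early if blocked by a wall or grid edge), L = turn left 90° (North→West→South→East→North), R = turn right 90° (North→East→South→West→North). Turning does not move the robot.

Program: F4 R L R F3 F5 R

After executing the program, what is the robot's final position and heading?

Answer: Final position: (row=3, col=7), facing West

Derivation:
Start: (row=0, col=3), facing East
  F4: move forward 4, now at (row=0, col=7)
  R: turn right, now facing South
  L: turn left, now facing East
  R: turn right, now facing South
  F3: move forward 3, now at (row=3, col=7)
  F5: move forward 0/5 (blocked), now at (row=3, col=7)
  R: turn right, now facing West
Final: (row=3, col=7), facing West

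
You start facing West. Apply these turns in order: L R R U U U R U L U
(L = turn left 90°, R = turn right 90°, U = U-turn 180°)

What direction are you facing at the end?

Answer: Final heading: South

Derivation:
Start: West
  L (left (90° counter-clockwise)) -> South
  R (right (90° clockwise)) -> West
  R (right (90° clockwise)) -> North
  U (U-turn (180°)) -> South
  U (U-turn (180°)) -> North
  U (U-turn (180°)) -> South
  R (right (90° clockwise)) -> West
  U (U-turn (180°)) -> East
  L (left (90° counter-clockwise)) -> North
  U (U-turn (180°)) -> South
Final: South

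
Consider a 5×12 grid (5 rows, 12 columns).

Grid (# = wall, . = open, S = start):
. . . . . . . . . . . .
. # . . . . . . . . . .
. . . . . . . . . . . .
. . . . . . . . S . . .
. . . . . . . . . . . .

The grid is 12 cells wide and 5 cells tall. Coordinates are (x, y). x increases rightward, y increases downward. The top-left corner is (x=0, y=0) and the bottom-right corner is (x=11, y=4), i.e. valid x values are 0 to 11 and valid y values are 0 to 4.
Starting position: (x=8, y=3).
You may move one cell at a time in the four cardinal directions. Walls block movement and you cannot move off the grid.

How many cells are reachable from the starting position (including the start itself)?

BFS flood-fill from (x=8, y=3):
  Distance 0: (x=8, y=3)
  Distance 1: (x=8, y=2), (x=7, y=3), (x=9, y=3), (x=8, y=4)
  Distance 2: (x=8, y=1), (x=7, y=2), (x=9, y=2), (x=6, y=3), (x=10, y=3), (x=7, y=4), (x=9, y=4)
  Distance 3: (x=8, y=0), (x=7, y=1), (x=9, y=1), (x=6, y=2), (x=10, y=2), (x=5, y=3), (x=11, y=3), (x=6, y=4), (x=10, y=4)
  Distance 4: (x=7, y=0), (x=9, y=0), (x=6, y=1), (x=10, y=1), (x=5, y=2), (x=11, y=2), (x=4, y=3), (x=5, y=4), (x=11, y=4)
  Distance 5: (x=6, y=0), (x=10, y=0), (x=5, y=1), (x=11, y=1), (x=4, y=2), (x=3, y=3), (x=4, y=4)
  Distance 6: (x=5, y=0), (x=11, y=0), (x=4, y=1), (x=3, y=2), (x=2, y=3), (x=3, y=4)
  Distance 7: (x=4, y=0), (x=3, y=1), (x=2, y=2), (x=1, y=3), (x=2, y=4)
  Distance 8: (x=3, y=0), (x=2, y=1), (x=1, y=2), (x=0, y=3), (x=1, y=4)
  Distance 9: (x=2, y=0), (x=0, y=2), (x=0, y=4)
  Distance 10: (x=1, y=0), (x=0, y=1)
  Distance 11: (x=0, y=0)
Total reachable: 59 (grid has 59 open cells total)

Answer: Reachable cells: 59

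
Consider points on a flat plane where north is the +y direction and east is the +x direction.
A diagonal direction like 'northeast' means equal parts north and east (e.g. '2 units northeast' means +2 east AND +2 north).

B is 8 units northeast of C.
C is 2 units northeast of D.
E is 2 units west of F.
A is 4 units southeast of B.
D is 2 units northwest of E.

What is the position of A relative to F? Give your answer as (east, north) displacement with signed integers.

Place F at the origin (east=0, north=0).
  E is 2 units west of F: delta (east=-2, north=+0); E at (east=-2, north=0).
  D is 2 units northwest of E: delta (east=-2, north=+2); D at (east=-4, north=2).
  C is 2 units northeast of D: delta (east=+2, north=+2); C at (east=-2, north=4).
  B is 8 units northeast of C: delta (east=+8, north=+8); B at (east=6, north=12).
  A is 4 units southeast of B: delta (east=+4, north=-4); A at (east=10, north=8).
Therefore A relative to F: (east=10, north=8).

Answer: A is at (east=10, north=8) relative to F.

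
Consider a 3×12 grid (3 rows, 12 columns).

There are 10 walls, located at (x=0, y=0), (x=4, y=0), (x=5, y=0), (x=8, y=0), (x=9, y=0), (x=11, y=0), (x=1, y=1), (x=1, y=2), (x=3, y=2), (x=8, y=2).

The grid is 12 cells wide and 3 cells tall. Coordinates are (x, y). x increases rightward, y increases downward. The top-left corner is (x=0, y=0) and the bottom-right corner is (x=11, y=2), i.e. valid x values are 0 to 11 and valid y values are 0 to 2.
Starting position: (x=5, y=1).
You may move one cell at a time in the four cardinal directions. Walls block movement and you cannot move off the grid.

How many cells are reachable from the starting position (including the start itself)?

BFS flood-fill from (x=5, y=1):
  Distance 0: (x=5, y=1)
  Distance 1: (x=4, y=1), (x=6, y=1), (x=5, y=2)
  Distance 2: (x=6, y=0), (x=3, y=1), (x=7, y=1), (x=4, y=2), (x=6, y=2)
  Distance 3: (x=3, y=0), (x=7, y=0), (x=2, y=1), (x=8, y=1), (x=7, y=2)
  Distance 4: (x=2, y=0), (x=9, y=1), (x=2, y=2)
  Distance 5: (x=1, y=0), (x=10, y=1), (x=9, y=2)
  Distance 6: (x=10, y=0), (x=11, y=1), (x=10, y=2)
  Distance 7: (x=11, y=2)
Total reachable: 24 (grid has 26 open cells total)

Answer: Reachable cells: 24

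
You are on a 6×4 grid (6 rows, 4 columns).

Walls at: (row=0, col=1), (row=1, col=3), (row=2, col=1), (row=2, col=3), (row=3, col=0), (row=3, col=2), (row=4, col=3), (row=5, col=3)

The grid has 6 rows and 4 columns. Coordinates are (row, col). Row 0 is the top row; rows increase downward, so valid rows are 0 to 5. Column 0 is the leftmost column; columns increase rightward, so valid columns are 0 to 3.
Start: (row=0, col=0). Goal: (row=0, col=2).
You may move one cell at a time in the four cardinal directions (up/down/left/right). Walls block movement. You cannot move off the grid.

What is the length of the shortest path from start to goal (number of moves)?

Answer: Shortest path length: 4

Derivation:
BFS from (row=0, col=0) until reaching (row=0, col=2):
  Distance 0: (row=0, col=0)
  Distance 1: (row=1, col=0)
  Distance 2: (row=1, col=1), (row=2, col=0)
  Distance 3: (row=1, col=2)
  Distance 4: (row=0, col=2), (row=2, col=2)  <- goal reached here
One shortest path (4 moves): (row=0, col=0) -> (row=1, col=0) -> (row=1, col=1) -> (row=1, col=2) -> (row=0, col=2)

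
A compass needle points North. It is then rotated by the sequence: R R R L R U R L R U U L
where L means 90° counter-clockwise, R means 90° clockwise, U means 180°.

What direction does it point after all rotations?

Start: North
  R (right (90° clockwise)) -> East
  R (right (90° clockwise)) -> South
  R (right (90° clockwise)) -> West
  L (left (90° counter-clockwise)) -> South
  R (right (90° clockwise)) -> West
  U (U-turn (180°)) -> East
  R (right (90° clockwise)) -> South
  L (left (90° counter-clockwise)) -> East
  R (right (90° clockwise)) -> South
  U (U-turn (180°)) -> North
  U (U-turn (180°)) -> South
  L (left (90° counter-clockwise)) -> East
Final: East

Answer: Final heading: East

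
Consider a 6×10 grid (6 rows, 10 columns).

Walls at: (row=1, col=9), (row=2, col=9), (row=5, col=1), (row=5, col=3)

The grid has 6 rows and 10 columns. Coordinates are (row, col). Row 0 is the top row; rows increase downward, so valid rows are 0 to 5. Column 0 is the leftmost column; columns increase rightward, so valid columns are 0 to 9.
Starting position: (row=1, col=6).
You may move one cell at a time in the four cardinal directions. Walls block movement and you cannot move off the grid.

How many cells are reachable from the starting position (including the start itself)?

BFS flood-fill from (row=1, col=6):
  Distance 0: (row=1, col=6)
  Distance 1: (row=0, col=6), (row=1, col=5), (row=1, col=7), (row=2, col=6)
  Distance 2: (row=0, col=5), (row=0, col=7), (row=1, col=4), (row=1, col=8), (row=2, col=5), (row=2, col=7), (row=3, col=6)
  Distance 3: (row=0, col=4), (row=0, col=8), (row=1, col=3), (row=2, col=4), (row=2, col=8), (row=3, col=5), (row=3, col=7), (row=4, col=6)
  Distance 4: (row=0, col=3), (row=0, col=9), (row=1, col=2), (row=2, col=3), (row=3, col=4), (row=3, col=8), (row=4, col=5), (row=4, col=7), (row=5, col=6)
  Distance 5: (row=0, col=2), (row=1, col=1), (row=2, col=2), (row=3, col=3), (row=3, col=9), (row=4, col=4), (row=4, col=8), (row=5, col=5), (row=5, col=7)
  Distance 6: (row=0, col=1), (row=1, col=0), (row=2, col=1), (row=3, col=2), (row=4, col=3), (row=4, col=9), (row=5, col=4), (row=5, col=8)
  Distance 7: (row=0, col=0), (row=2, col=0), (row=3, col=1), (row=4, col=2), (row=5, col=9)
  Distance 8: (row=3, col=0), (row=4, col=1), (row=5, col=2)
  Distance 9: (row=4, col=0)
  Distance 10: (row=5, col=0)
Total reachable: 56 (grid has 56 open cells total)

Answer: Reachable cells: 56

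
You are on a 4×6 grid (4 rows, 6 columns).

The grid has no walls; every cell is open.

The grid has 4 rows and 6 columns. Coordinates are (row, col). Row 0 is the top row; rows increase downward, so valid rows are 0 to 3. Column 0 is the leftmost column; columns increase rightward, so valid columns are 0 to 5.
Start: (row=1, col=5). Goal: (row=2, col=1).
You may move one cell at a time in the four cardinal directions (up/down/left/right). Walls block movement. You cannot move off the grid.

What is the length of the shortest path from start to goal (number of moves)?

Answer: Shortest path length: 5

Derivation:
BFS from (row=1, col=5) until reaching (row=2, col=1):
  Distance 0: (row=1, col=5)
  Distance 1: (row=0, col=5), (row=1, col=4), (row=2, col=5)
  Distance 2: (row=0, col=4), (row=1, col=3), (row=2, col=4), (row=3, col=5)
  Distance 3: (row=0, col=3), (row=1, col=2), (row=2, col=3), (row=3, col=4)
  Distance 4: (row=0, col=2), (row=1, col=1), (row=2, col=2), (row=3, col=3)
  Distance 5: (row=0, col=1), (row=1, col=0), (row=2, col=1), (row=3, col=2)  <- goal reached here
One shortest path (5 moves): (row=1, col=5) -> (row=1, col=4) -> (row=1, col=3) -> (row=1, col=2) -> (row=1, col=1) -> (row=2, col=1)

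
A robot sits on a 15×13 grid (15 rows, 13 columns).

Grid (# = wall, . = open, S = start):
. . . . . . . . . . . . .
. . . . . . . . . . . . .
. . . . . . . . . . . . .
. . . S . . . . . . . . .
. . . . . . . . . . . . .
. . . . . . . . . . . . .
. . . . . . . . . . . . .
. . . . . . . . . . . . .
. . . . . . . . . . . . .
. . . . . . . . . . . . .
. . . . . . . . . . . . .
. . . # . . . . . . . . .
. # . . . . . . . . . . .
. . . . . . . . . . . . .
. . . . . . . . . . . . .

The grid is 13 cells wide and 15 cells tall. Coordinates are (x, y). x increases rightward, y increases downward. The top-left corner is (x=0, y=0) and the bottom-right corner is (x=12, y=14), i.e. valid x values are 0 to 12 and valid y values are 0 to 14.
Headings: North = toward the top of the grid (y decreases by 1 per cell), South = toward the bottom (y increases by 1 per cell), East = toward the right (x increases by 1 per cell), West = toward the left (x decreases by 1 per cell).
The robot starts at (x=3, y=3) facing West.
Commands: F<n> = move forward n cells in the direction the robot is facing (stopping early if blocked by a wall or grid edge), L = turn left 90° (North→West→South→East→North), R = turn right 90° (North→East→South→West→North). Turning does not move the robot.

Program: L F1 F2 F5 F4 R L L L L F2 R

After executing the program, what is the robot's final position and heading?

Answer: Final position: (x=1, y=10), facing North

Derivation:
Start: (x=3, y=3), facing West
  L: turn left, now facing South
  F1: move forward 1, now at (x=3, y=4)
  F2: move forward 2, now at (x=3, y=6)
  F5: move forward 4/5 (blocked), now at (x=3, y=10)
  F4: move forward 0/4 (blocked), now at (x=3, y=10)
  R: turn right, now facing West
  L: turn left, now facing South
  L: turn left, now facing East
  L: turn left, now facing North
  L: turn left, now facing West
  F2: move forward 2, now at (x=1, y=10)
  R: turn right, now facing North
Final: (x=1, y=10), facing North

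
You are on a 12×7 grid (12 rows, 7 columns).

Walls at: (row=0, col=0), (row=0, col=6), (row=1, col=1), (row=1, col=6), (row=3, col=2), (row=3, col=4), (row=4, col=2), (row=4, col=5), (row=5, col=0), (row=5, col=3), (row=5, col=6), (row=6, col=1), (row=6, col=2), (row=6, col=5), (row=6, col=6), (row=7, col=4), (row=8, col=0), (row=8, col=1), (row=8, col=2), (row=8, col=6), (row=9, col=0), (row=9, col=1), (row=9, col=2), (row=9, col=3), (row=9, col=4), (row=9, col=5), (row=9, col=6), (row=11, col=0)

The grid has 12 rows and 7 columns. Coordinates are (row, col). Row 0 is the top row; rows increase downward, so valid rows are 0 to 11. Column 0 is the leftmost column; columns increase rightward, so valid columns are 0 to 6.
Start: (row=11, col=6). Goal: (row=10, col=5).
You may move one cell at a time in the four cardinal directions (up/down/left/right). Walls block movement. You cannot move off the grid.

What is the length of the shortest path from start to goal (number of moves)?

Answer: Shortest path length: 2

Derivation:
BFS from (row=11, col=6) until reaching (row=10, col=5):
  Distance 0: (row=11, col=6)
  Distance 1: (row=10, col=6), (row=11, col=5)
  Distance 2: (row=10, col=5), (row=11, col=4)  <- goal reached here
One shortest path (2 moves): (row=11, col=6) -> (row=11, col=5) -> (row=10, col=5)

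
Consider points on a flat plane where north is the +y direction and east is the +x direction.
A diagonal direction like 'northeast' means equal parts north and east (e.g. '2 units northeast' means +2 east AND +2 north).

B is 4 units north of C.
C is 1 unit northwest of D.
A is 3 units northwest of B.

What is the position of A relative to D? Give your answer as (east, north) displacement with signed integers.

Place D at the origin (east=0, north=0).
  C is 1 unit northwest of D: delta (east=-1, north=+1); C at (east=-1, north=1).
  B is 4 units north of C: delta (east=+0, north=+4); B at (east=-1, north=5).
  A is 3 units northwest of B: delta (east=-3, north=+3); A at (east=-4, north=8).
Therefore A relative to D: (east=-4, north=8).

Answer: A is at (east=-4, north=8) relative to D.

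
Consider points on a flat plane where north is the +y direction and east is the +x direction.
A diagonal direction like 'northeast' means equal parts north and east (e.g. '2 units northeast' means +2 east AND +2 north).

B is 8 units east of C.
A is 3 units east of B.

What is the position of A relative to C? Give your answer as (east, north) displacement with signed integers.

Place C at the origin (east=0, north=0).
  B is 8 units east of C: delta (east=+8, north=+0); B at (east=8, north=0).
  A is 3 units east of B: delta (east=+3, north=+0); A at (east=11, north=0).
Therefore A relative to C: (east=11, north=0).

Answer: A is at (east=11, north=0) relative to C.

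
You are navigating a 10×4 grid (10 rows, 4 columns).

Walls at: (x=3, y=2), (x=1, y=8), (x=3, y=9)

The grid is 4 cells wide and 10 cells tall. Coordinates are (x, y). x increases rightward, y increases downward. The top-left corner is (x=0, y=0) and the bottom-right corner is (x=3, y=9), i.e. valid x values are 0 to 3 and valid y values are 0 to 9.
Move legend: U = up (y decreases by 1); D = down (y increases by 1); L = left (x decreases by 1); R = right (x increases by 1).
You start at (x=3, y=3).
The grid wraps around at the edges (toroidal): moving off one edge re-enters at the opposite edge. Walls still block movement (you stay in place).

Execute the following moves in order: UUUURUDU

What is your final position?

Start: (x=3, y=3)
  [×4]U (up): blocked, stay at (x=3, y=3)
  R (right): (x=3, y=3) -> (x=0, y=3)
  U (up): (x=0, y=3) -> (x=0, y=2)
  D (down): (x=0, y=2) -> (x=0, y=3)
  U (up): (x=0, y=3) -> (x=0, y=2)
Final: (x=0, y=2)

Answer: Final position: (x=0, y=2)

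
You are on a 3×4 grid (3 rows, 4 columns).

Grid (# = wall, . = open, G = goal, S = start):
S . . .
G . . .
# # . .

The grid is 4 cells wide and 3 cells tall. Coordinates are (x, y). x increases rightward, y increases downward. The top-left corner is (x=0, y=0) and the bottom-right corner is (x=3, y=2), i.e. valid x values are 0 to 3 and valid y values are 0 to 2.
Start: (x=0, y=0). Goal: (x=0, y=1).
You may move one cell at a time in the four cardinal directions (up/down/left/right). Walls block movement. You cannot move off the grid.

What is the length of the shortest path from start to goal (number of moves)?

BFS from (x=0, y=0) until reaching (x=0, y=1):
  Distance 0: (x=0, y=0)
  Distance 1: (x=1, y=0), (x=0, y=1)  <- goal reached here
One shortest path (1 moves): (x=0, y=0) -> (x=0, y=1)

Answer: Shortest path length: 1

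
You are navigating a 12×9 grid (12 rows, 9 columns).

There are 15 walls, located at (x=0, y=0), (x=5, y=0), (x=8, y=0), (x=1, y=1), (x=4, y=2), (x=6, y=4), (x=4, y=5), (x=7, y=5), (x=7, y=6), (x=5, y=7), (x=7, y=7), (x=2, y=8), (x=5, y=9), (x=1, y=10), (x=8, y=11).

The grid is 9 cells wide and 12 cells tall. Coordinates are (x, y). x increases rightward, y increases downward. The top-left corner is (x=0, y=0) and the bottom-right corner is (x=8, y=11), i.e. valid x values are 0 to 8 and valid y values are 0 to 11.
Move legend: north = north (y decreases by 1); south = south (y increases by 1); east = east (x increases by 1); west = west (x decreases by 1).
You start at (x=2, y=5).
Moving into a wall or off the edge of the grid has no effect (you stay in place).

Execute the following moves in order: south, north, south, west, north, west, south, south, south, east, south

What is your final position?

Start: (x=2, y=5)
  south (south): (x=2, y=5) -> (x=2, y=6)
  north (north): (x=2, y=6) -> (x=2, y=5)
  south (south): (x=2, y=5) -> (x=2, y=6)
  west (west): (x=2, y=6) -> (x=1, y=6)
  north (north): (x=1, y=6) -> (x=1, y=5)
  west (west): (x=1, y=5) -> (x=0, y=5)
  south (south): (x=0, y=5) -> (x=0, y=6)
  south (south): (x=0, y=6) -> (x=0, y=7)
  south (south): (x=0, y=7) -> (x=0, y=8)
  east (east): (x=0, y=8) -> (x=1, y=8)
  south (south): (x=1, y=8) -> (x=1, y=9)
Final: (x=1, y=9)

Answer: Final position: (x=1, y=9)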